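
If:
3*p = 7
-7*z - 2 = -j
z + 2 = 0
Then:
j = -12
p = 7/3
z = -2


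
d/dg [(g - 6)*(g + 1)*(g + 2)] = 3*g^2 - 6*g - 16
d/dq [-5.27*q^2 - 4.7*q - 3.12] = -10.54*q - 4.7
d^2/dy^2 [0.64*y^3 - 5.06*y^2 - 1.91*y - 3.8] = 3.84*y - 10.12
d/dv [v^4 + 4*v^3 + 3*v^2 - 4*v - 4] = 4*v^3 + 12*v^2 + 6*v - 4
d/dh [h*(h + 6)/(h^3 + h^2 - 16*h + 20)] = (-h^3 - 14*h^2 - 50*h - 60)/(h^5 + 4*h^4 - 23*h^3 - 38*h^2 + 220*h - 200)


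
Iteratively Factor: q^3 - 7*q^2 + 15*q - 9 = (q - 3)*(q^2 - 4*q + 3) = (q - 3)*(q - 1)*(q - 3)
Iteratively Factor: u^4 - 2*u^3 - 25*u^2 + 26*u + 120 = (u - 3)*(u^3 + u^2 - 22*u - 40) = (u - 3)*(u + 4)*(u^2 - 3*u - 10) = (u - 3)*(u + 2)*(u + 4)*(u - 5)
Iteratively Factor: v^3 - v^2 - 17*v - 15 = (v + 1)*(v^2 - 2*v - 15) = (v - 5)*(v + 1)*(v + 3)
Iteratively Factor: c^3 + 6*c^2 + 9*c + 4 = (c + 1)*(c^2 + 5*c + 4) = (c + 1)^2*(c + 4)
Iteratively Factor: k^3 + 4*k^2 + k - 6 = (k + 2)*(k^2 + 2*k - 3) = (k + 2)*(k + 3)*(k - 1)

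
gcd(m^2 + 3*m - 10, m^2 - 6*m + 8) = m - 2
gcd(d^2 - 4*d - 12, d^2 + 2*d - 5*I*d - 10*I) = d + 2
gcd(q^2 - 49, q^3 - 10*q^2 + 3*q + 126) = q - 7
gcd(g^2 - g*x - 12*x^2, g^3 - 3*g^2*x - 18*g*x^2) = g + 3*x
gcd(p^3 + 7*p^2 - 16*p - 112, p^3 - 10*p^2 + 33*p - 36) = p - 4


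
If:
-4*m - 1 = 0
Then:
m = -1/4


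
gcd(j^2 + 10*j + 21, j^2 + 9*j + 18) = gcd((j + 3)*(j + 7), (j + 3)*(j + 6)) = j + 3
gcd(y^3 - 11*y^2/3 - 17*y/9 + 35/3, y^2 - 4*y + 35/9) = y - 7/3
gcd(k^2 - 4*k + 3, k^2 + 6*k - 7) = k - 1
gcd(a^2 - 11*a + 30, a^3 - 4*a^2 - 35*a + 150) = a - 5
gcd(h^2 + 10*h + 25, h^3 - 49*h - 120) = h + 5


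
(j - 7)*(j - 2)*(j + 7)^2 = j^4 + 5*j^3 - 63*j^2 - 245*j + 686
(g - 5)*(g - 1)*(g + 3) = g^3 - 3*g^2 - 13*g + 15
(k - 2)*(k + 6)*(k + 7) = k^3 + 11*k^2 + 16*k - 84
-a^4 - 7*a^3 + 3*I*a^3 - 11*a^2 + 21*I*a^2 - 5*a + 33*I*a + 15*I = (a + 5)*(a - 3*I)*(-I*a - I)^2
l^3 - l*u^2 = l*(l - u)*(l + u)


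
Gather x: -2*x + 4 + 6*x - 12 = 4*x - 8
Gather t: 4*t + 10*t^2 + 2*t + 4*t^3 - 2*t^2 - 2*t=4*t^3 + 8*t^2 + 4*t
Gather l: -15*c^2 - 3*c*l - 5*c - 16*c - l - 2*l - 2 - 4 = -15*c^2 - 21*c + l*(-3*c - 3) - 6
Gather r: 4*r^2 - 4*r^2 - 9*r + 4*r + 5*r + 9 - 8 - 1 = 0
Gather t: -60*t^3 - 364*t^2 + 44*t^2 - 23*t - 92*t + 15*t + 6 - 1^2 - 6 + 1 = -60*t^3 - 320*t^2 - 100*t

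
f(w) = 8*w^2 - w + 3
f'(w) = 16*w - 1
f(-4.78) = 190.57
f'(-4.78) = -77.48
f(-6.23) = 319.73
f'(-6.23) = -100.68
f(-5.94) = 291.21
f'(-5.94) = -96.04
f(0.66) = 5.82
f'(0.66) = 9.56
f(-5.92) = 289.29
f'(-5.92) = -95.72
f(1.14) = 12.26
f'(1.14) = 17.24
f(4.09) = 132.73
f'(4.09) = 64.44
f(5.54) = 242.99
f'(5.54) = 87.64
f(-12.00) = 1167.00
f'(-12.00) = -193.00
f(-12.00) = 1167.00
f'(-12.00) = -193.00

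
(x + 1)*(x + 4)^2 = x^3 + 9*x^2 + 24*x + 16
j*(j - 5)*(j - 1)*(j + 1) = j^4 - 5*j^3 - j^2 + 5*j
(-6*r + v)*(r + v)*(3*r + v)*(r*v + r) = -18*r^4*v - 18*r^4 - 21*r^3*v^2 - 21*r^3*v - 2*r^2*v^3 - 2*r^2*v^2 + r*v^4 + r*v^3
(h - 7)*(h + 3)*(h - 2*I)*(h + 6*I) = h^4 - 4*h^3 + 4*I*h^3 - 9*h^2 - 16*I*h^2 - 48*h - 84*I*h - 252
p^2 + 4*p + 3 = (p + 1)*(p + 3)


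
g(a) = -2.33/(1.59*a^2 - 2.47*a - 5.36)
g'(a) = -2.33*(2.47 - 3.18*a)/(1.59*a^2 - 2.47*a - 5.36)^2 = (7.4094*a - 5.7551)/(-1.59*a^2 + 2.47*a + 5.36)^2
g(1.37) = 0.40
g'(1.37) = 0.13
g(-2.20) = -0.30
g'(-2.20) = -0.37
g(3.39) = -0.51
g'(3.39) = 0.94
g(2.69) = 4.67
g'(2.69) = 56.95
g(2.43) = 1.18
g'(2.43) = 3.15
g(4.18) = -0.19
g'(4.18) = 0.17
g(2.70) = 5.32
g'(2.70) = 74.31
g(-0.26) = 0.51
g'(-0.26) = -0.36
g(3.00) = -1.51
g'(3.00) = 6.95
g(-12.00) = -0.01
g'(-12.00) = -0.00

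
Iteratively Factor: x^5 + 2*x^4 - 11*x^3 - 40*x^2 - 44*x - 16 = (x + 2)*(x^4 - 11*x^2 - 18*x - 8) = (x + 1)*(x + 2)*(x^3 - x^2 - 10*x - 8) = (x - 4)*(x + 1)*(x + 2)*(x^2 + 3*x + 2) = (x - 4)*(x + 1)^2*(x + 2)*(x + 2)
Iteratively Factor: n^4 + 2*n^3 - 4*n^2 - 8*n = (n - 2)*(n^3 + 4*n^2 + 4*n) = (n - 2)*(n + 2)*(n^2 + 2*n) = (n - 2)*(n + 2)^2*(n)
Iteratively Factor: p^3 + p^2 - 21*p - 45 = (p + 3)*(p^2 - 2*p - 15) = (p + 3)^2*(p - 5)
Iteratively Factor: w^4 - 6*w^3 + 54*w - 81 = (w - 3)*(w^3 - 3*w^2 - 9*w + 27) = (w - 3)*(w + 3)*(w^2 - 6*w + 9) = (w - 3)^2*(w + 3)*(w - 3)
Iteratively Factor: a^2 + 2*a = (a)*(a + 2)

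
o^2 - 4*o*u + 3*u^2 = (o - 3*u)*(o - u)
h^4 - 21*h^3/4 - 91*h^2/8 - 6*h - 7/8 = (h - 7)*(h + 1/4)*(h + 1/2)*(h + 1)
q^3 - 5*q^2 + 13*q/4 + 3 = (q - 4)*(q - 3/2)*(q + 1/2)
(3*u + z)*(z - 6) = 3*u*z - 18*u + z^2 - 6*z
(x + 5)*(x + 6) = x^2 + 11*x + 30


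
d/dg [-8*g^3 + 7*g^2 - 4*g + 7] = -24*g^2 + 14*g - 4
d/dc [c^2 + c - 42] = 2*c + 1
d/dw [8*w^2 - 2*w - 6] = 16*w - 2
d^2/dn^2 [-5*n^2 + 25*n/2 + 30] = -10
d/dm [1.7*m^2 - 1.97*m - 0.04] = 3.4*m - 1.97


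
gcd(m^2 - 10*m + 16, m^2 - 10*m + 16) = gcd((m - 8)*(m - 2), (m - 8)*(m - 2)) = m^2 - 10*m + 16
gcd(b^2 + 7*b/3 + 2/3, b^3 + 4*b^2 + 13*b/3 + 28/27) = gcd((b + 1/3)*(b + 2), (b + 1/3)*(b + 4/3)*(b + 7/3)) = b + 1/3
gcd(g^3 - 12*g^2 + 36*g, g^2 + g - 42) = g - 6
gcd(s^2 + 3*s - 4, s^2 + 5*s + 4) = s + 4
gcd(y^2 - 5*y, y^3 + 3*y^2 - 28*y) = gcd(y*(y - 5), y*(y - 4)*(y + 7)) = y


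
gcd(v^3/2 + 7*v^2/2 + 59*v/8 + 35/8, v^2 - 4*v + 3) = 1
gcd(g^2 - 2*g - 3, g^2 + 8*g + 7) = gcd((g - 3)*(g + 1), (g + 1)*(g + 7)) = g + 1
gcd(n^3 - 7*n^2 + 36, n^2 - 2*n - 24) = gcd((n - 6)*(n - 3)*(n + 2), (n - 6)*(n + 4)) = n - 6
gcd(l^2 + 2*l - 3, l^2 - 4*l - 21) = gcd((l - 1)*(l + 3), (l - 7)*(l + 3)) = l + 3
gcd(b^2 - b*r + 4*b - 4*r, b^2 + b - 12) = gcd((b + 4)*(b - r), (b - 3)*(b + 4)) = b + 4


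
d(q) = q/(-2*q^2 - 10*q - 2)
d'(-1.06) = 0.01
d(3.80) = -0.06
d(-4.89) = 5.29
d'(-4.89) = 53.65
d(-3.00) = -0.30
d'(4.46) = 0.01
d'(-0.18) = -27.60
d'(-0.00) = -0.50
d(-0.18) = 0.68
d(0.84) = -0.07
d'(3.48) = 0.01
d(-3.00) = -0.30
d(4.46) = -0.05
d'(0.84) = -0.00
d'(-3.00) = 0.16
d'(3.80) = 0.01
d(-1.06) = -0.17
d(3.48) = -0.06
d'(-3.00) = 0.16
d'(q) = q*(4*q + 10)/(-2*q^2 - 10*q - 2)^2 + 1/(-2*q^2 - 10*q - 2) = (q^2 - 1)/(2*(q^4 + 10*q^3 + 27*q^2 + 10*q + 1))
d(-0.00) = 0.00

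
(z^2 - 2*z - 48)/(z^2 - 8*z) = (z + 6)/z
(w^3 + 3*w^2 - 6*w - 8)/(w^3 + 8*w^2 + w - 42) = (w^2 + 5*w + 4)/(w^2 + 10*w + 21)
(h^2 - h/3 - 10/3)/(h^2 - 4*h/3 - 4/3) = (3*h + 5)/(3*h + 2)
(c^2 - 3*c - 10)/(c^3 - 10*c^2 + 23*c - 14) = (c^2 - 3*c - 10)/(c^3 - 10*c^2 + 23*c - 14)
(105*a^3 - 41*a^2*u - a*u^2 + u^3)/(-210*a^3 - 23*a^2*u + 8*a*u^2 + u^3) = (-3*a + u)/(6*a + u)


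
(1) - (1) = 0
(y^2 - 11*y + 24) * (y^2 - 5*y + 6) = y^4 - 16*y^3 + 85*y^2 - 186*y + 144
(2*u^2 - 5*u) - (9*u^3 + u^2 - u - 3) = -9*u^3 + u^2 - 4*u + 3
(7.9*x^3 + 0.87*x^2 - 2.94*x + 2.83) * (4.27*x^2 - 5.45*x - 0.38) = 33.733*x^5 - 39.3401*x^4 - 20.2973*x^3 + 27.7765*x^2 - 14.3063*x - 1.0754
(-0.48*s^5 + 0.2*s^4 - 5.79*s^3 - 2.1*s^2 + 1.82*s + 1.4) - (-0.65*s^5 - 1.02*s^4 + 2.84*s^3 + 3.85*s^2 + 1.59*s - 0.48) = 0.17*s^5 + 1.22*s^4 - 8.63*s^3 - 5.95*s^2 + 0.23*s + 1.88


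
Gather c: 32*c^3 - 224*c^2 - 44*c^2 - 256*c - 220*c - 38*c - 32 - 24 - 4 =32*c^3 - 268*c^2 - 514*c - 60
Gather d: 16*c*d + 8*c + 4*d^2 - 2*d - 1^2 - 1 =8*c + 4*d^2 + d*(16*c - 2) - 2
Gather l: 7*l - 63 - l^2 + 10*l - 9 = -l^2 + 17*l - 72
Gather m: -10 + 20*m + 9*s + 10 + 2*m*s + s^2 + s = m*(2*s + 20) + s^2 + 10*s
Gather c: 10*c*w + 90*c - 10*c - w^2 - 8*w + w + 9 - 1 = c*(10*w + 80) - w^2 - 7*w + 8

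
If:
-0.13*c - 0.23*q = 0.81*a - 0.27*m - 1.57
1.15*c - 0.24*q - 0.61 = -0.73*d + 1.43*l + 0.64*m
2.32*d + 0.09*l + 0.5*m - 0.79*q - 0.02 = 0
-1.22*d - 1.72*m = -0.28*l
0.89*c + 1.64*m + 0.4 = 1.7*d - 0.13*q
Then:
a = 1.9242107786847 - 0.44971575941805*q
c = 0.755455367952494*q - 0.145413792746631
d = 0.343129835632937*q + 0.0509290705755036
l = 0.67464010728094*q - 0.467302001945157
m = -0.133557656647395*q - 0.112196527120208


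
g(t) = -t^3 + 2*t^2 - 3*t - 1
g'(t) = -3*t^2 + 4*t - 3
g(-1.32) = 8.74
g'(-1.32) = -13.51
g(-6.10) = 318.70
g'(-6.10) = -139.03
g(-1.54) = 12.02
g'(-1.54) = -16.27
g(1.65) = -5.00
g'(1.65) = -4.57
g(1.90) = -6.34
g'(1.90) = -6.23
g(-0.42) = 0.69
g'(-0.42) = -5.21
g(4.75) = -77.30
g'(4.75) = -51.69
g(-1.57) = 12.51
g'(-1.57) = -16.67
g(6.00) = -163.00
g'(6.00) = -87.00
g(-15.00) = 3869.00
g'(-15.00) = -738.00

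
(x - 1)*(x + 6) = x^2 + 5*x - 6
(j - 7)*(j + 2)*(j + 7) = j^3 + 2*j^2 - 49*j - 98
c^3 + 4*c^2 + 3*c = c*(c + 1)*(c + 3)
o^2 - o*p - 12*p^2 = (o - 4*p)*(o + 3*p)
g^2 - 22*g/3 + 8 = (g - 6)*(g - 4/3)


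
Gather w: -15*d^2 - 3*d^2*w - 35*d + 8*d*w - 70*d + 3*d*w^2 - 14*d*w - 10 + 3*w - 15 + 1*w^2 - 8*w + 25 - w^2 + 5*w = -15*d^2 + 3*d*w^2 - 105*d + w*(-3*d^2 - 6*d)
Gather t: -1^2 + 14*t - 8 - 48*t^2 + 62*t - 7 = -48*t^2 + 76*t - 16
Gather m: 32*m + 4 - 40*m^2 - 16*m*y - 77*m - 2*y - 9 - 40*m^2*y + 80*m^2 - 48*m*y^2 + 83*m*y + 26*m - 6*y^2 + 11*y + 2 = m^2*(40 - 40*y) + m*(-48*y^2 + 67*y - 19) - 6*y^2 + 9*y - 3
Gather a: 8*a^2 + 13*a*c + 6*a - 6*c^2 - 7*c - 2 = 8*a^2 + a*(13*c + 6) - 6*c^2 - 7*c - 2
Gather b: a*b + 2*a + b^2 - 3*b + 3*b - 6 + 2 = a*b + 2*a + b^2 - 4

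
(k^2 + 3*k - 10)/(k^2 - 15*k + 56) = (k^2 + 3*k - 10)/(k^2 - 15*k + 56)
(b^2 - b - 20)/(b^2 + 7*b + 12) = (b - 5)/(b + 3)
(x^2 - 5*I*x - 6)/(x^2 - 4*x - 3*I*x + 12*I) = (x - 2*I)/(x - 4)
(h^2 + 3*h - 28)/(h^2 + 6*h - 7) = (h - 4)/(h - 1)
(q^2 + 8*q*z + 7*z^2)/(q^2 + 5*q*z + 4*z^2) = (q + 7*z)/(q + 4*z)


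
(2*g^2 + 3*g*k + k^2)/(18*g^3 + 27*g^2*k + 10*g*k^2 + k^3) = (2*g + k)/(18*g^2 + 9*g*k + k^2)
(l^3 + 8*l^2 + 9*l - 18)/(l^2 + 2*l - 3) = l + 6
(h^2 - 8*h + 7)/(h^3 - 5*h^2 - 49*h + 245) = (h - 1)/(h^2 + 2*h - 35)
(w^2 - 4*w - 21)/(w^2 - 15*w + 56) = (w + 3)/(w - 8)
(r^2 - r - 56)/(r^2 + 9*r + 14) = (r - 8)/(r + 2)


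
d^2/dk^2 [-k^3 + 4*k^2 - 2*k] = 8 - 6*k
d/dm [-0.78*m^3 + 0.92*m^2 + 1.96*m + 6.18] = -2.34*m^2 + 1.84*m + 1.96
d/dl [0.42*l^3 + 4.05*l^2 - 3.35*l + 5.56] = 1.26*l^2 + 8.1*l - 3.35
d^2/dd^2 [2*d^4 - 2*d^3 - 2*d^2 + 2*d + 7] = 24*d^2 - 12*d - 4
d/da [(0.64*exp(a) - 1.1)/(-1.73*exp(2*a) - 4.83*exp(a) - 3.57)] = (1.1072*exp(2*a) - 3.806*exp(a) - 7.5978)*exp(a)/(2.9929*exp(4*a) + 16.7118*exp(3*a) + 35.6811*exp(2*a) + 34.4862*exp(a) + 12.7449)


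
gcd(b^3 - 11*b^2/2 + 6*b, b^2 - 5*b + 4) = b - 4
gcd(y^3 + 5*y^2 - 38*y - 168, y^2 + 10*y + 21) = y + 7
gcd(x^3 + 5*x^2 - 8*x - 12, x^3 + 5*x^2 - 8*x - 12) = x^3 + 5*x^2 - 8*x - 12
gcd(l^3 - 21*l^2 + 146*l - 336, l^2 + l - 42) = l - 6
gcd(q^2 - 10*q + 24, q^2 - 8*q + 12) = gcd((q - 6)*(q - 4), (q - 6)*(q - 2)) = q - 6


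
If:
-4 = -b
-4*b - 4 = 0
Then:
No Solution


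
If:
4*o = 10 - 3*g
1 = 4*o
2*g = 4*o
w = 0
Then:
No Solution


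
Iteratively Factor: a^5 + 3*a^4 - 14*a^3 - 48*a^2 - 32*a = (a + 1)*(a^4 + 2*a^3 - 16*a^2 - 32*a) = (a + 1)*(a + 4)*(a^3 - 2*a^2 - 8*a) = (a + 1)*(a + 2)*(a + 4)*(a^2 - 4*a) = a*(a + 1)*(a + 2)*(a + 4)*(a - 4)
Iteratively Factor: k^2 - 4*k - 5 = (k + 1)*(k - 5)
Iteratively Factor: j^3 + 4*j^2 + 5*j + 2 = (j + 2)*(j^2 + 2*j + 1) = (j + 1)*(j + 2)*(j + 1)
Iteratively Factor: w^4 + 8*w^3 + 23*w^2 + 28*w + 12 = (w + 2)*(w^3 + 6*w^2 + 11*w + 6) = (w + 1)*(w + 2)*(w^2 + 5*w + 6) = (w + 1)*(w + 2)^2*(w + 3)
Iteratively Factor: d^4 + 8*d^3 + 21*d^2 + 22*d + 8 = (d + 1)*(d^3 + 7*d^2 + 14*d + 8) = (d + 1)^2*(d^2 + 6*d + 8) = (d + 1)^2*(d + 2)*(d + 4)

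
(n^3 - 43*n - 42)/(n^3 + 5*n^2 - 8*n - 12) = (n - 7)/(n - 2)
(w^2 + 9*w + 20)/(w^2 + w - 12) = (w + 5)/(w - 3)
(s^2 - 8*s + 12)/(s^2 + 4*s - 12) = (s - 6)/(s + 6)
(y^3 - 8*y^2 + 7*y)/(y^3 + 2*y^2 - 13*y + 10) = y*(y - 7)/(y^2 + 3*y - 10)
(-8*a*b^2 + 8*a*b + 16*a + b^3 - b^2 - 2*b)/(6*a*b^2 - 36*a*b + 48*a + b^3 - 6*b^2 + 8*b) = (-8*a*b - 8*a + b^2 + b)/(6*a*b - 24*a + b^2 - 4*b)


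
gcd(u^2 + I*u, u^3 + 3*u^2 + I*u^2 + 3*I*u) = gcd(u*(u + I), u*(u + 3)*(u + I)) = u^2 + I*u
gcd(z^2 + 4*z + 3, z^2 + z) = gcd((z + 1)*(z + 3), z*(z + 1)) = z + 1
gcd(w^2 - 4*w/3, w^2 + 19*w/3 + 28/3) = 1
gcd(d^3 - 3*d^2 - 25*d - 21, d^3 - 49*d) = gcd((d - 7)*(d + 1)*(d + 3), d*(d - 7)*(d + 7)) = d - 7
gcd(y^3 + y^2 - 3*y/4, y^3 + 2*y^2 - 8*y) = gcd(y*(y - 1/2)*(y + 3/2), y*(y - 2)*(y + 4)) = y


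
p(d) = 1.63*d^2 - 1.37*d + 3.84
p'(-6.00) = -20.93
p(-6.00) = 70.74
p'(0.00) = -1.37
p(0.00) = 3.84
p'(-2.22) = -8.61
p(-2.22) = 14.91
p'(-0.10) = -1.70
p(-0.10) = 3.99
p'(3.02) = 8.48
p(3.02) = 14.57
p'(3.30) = 9.39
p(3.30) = 17.07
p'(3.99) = 11.64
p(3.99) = 24.32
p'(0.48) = 0.19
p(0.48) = 3.56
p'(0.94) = 1.69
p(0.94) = 3.99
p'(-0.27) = -2.25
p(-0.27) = 4.33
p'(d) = 3.26*d - 1.37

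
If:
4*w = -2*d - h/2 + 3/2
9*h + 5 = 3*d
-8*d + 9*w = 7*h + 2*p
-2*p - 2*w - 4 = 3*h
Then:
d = 800/1101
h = -115/367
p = -3481/2202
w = 56/1101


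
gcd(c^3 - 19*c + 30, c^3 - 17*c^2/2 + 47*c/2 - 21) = c^2 - 5*c + 6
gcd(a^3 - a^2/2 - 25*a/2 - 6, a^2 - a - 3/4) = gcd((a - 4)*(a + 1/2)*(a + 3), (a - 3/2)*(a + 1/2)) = a + 1/2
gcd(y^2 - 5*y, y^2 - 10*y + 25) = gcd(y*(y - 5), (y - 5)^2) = y - 5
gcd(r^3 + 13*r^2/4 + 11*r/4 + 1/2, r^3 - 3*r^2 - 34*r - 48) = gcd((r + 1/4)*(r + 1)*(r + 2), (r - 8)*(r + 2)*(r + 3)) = r + 2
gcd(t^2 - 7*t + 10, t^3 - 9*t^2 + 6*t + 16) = t - 2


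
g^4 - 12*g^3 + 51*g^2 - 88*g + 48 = (g - 4)^2*(g - 3)*(g - 1)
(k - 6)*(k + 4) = k^2 - 2*k - 24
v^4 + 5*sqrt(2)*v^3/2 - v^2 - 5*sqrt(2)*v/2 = v*(v - 1)*(v + 1)*(v + 5*sqrt(2)/2)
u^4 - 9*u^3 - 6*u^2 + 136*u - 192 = (u - 8)*(u - 3)*(u - 2)*(u + 4)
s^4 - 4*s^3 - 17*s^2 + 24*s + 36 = (s - 6)*(s - 2)*(s + 1)*(s + 3)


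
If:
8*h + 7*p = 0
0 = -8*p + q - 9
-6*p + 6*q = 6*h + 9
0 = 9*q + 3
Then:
No Solution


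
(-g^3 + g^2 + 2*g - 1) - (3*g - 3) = -g^3 + g^2 - g + 2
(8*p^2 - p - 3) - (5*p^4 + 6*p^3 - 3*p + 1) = -5*p^4 - 6*p^3 + 8*p^2 + 2*p - 4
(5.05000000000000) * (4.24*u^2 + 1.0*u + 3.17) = 21.412*u^2 + 5.05*u + 16.0085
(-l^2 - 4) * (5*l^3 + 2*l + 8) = -5*l^5 - 22*l^3 - 8*l^2 - 8*l - 32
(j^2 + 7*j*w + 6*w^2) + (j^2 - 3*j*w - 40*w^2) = 2*j^2 + 4*j*w - 34*w^2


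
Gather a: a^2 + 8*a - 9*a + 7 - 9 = a^2 - a - 2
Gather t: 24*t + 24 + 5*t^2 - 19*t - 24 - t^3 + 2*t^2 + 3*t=-t^3 + 7*t^2 + 8*t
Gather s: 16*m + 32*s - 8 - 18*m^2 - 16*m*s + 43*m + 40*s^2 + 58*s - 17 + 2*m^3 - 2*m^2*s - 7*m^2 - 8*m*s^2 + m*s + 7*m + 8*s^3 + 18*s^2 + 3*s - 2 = 2*m^3 - 25*m^2 + 66*m + 8*s^3 + s^2*(58 - 8*m) + s*(-2*m^2 - 15*m + 93) - 27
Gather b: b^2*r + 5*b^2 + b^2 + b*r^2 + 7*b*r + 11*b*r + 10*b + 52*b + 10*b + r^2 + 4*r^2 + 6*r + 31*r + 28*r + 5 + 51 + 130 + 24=b^2*(r + 6) + b*(r^2 + 18*r + 72) + 5*r^2 + 65*r + 210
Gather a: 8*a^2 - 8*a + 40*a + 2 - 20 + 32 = 8*a^2 + 32*a + 14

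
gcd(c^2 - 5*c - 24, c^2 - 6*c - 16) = c - 8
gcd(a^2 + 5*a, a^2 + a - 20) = a + 5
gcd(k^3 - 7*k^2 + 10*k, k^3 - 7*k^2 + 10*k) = k^3 - 7*k^2 + 10*k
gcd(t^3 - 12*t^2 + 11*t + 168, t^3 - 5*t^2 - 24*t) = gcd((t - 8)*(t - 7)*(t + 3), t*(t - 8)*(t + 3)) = t^2 - 5*t - 24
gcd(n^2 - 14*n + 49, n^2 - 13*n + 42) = n - 7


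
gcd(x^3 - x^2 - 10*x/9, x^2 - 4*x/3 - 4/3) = x + 2/3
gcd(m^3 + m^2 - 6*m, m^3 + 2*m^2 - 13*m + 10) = m - 2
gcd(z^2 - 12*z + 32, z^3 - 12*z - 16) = z - 4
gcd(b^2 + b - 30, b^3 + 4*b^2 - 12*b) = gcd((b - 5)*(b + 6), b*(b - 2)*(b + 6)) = b + 6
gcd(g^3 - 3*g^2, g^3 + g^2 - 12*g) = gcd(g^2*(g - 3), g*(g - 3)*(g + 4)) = g^2 - 3*g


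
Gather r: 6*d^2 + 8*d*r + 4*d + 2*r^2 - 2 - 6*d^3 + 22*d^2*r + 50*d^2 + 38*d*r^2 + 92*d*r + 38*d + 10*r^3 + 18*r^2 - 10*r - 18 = -6*d^3 + 56*d^2 + 42*d + 10*r^3 + r^2*(38*d + 20) + r*(22*d^2 + 100*d - 10) - 20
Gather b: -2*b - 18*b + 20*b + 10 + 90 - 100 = 0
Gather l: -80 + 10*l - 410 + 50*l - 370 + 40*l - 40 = 100*l - 900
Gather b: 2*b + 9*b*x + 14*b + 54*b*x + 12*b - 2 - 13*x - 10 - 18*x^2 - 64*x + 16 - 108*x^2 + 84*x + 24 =b*(63*x + 28) - 126*x^2 + 7*x + 28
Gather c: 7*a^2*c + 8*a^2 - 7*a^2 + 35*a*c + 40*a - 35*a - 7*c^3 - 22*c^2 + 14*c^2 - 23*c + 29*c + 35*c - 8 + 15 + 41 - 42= a^2 + 5*a - 7*c^3 - 8*c^2 + c*(7*a^2 + 35*a + 41) + 6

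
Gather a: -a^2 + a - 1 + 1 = -a^2 + a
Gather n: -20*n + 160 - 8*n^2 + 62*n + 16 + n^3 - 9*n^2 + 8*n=n^3 - 17*n^2 + 50*n + 176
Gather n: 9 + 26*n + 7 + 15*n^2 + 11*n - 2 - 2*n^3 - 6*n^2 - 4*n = -2*n^3 + 9*n^2 + 33*n + 14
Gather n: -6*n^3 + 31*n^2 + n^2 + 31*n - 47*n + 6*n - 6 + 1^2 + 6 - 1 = -6*n^3 + 32*n^2 - 10*n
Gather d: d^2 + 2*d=d^2 + 2*d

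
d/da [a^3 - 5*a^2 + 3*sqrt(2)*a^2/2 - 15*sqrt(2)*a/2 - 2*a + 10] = 3*a^2 - 10*a + 3*sqrt(2)*a - 15*sqrt(2)/2 - 2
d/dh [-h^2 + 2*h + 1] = 2 - 2*h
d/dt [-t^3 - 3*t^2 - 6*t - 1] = -3*t^2 - 6*t - 6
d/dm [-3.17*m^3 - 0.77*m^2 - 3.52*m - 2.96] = -9.51*m^2 - 1.54*m - 3.52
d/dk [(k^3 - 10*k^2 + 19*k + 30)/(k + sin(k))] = ((k + sin(k))*(3*k^2 - 20*k + 19) + (cos(k) + 1)*(-k^3 + 10*k^2 - 19*k - 30))/(k + sin(k))^2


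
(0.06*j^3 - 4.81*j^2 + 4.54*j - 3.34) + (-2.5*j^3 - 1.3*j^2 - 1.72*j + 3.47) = -2.44*j^3 - 6.11*j^2 + 2.82*j + 0.13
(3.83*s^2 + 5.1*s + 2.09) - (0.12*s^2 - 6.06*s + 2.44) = 3.71*s^2 + 11.16*s - 0.35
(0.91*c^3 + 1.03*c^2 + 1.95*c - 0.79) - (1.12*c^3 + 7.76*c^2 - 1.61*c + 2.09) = -0.21*c^3 - 6.73*c^2 + 3.56*c - 2.88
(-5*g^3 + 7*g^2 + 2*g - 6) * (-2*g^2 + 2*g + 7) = 10*g^5 - 24*g^4 - 25*g^3 + 65*g^2 + 2*g - 42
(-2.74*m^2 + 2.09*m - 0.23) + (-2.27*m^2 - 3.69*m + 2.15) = -5.01*m^2 - 1.6*m + 1.92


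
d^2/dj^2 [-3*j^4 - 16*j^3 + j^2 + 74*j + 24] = -36*j^2 - 96*j + 2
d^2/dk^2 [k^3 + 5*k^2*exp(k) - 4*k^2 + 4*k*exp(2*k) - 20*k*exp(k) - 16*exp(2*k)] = 5*k^2*exp(k) + 16*k*exp(2*k) + 6*k - 48*exp(2*k) - 30*exp(k) - 8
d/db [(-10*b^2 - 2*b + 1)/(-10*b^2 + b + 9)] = (-30*b^2 - 160*b - 19)/(100*b^4 - 20*b^3 - 179*b^2 + 18*b + 81)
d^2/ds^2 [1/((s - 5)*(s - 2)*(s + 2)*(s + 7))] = 2*(10*s^6 + 30*s^5 - 327*s^4 - 640*s^3 + 3675*s^2 + 96*s + 5524)/(s^12 + 6*s^11 - 105*s^10 - 484*s^9 + 4419*s^8 + 12582*s^7 - 86463*s^6 - 108360*s^5 + 676692*s^4 + 379168*s^3 - 2266320*s^2 - 470400*s + 2744000)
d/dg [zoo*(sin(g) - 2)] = zoo*cos(g)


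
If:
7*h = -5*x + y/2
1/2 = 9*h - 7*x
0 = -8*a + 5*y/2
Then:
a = 5*y/16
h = 7*y/188 + 5/188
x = 9*y/188 - 7/188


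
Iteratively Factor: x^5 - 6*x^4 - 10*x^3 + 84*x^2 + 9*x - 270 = (x + 2)*(x^4 - 8*x^3 + 6*x^2 + 72*x - 135) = (x + 2)*(x + 3)*(x^3 - 11*x^2 + 39*x - 45) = (x - 3)*(x + 2)*(x + 3)*(x^2 - 8*x + 15) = (x - 3)^2*(x + 2)*(x + 3)*(x - 5)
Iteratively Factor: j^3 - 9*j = (j + 3)*(j^2 - 3*j) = (j - 3)*(j + 3)*(j)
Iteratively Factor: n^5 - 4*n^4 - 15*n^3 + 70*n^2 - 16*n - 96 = (n - 4)*(n^4 - 15*n^2 + 10*n + 24) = (n - 4)*(n + 1)*(n^3 - n^2 - 14*n + 24) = (n - 4)*(n - 3)*(n + 1)*(n^2 + 2*n - 8) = (n - 4)*(n - 3)*(n + 1)*(n + 4)*(n - 2)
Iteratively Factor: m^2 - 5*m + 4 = (m - 4)*(m - 1)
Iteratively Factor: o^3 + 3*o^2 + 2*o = (o + 1)*(o^2 + 2*o) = o*(o + 1)*(o + 2)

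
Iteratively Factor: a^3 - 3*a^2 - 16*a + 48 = (a - 4)*(a^2 + a - 12) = (a - 4)*(a - 3)*(a + 4)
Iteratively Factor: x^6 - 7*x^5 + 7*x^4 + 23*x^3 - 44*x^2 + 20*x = (x - 2)*(x^5 - 5*x^4 - 3*x^3 + 17*x^2 - 10*x) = (x - 2)*(x - 1)*(x^4 - 4*x^3 - 7*x^2 + 10*x) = x*(x - 2)*(x - 1)*(x^3 - 4*x^2 - 7*x + 10) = x*(x - 5)*(x - 2)*(x - 1)*(x^2 + x - 2) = x*(x - 5)*(x - 2)*(x - 1)^2*(x + 2)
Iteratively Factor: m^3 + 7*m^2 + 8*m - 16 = (m - 1)*(m^2 + 8*m + 16) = (m - 1)*(m + 4)*(m + 4)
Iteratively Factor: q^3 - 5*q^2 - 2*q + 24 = (q - 4)*(q^2 - q - 6) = (q - 4)*(q + 2)*(q - 3)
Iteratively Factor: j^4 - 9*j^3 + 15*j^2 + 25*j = (j - 5)*(j^3 - 4*j^2 - 5*j) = (j - 5)*(j + 1)*(j^2 - 5*j) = j*(j - 5)*(j + 1)*(j - 5)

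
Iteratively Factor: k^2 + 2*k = (k)*(k + 2)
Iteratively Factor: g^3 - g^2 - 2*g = (g)*(g^2 - g - 2) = g*(g + 1)*(g - 2)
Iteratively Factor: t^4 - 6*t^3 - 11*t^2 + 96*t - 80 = (t - 1)*(t^3 - 5*t^2 - 16*t + 80) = (t - 4)*(t - 1)*(t^2 - t - 20) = (t - 4)*(t - 1)*(t + 4)*(t - 5)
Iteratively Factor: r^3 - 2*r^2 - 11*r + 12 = (r - 4)*(r^2 + 2*r - 3) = (r - 4)*(r + 3)*(r - 1)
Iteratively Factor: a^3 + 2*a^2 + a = (a + 1)*(a^2 + a) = a*(a + 1)*(a + 1)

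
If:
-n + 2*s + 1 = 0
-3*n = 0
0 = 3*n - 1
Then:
No Solution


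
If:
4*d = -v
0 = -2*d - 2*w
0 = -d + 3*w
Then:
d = 0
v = 0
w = 0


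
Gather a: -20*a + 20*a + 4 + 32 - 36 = 0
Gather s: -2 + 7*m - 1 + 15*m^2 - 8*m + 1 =15*m^2 - m - 2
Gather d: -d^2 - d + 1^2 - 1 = -d^2 - d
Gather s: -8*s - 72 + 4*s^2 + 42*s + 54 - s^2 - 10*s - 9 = 3*s^2 + 24*s - 27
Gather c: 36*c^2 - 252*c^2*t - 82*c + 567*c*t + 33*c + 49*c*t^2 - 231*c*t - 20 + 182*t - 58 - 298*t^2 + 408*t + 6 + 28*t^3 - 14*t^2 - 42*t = c^2*(36 - 252*t) + c*(49*t^2 + 336*t - 49) + 28*t^3 - 312*t^2 + 548*t - 72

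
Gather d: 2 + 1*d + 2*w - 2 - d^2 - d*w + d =-d^2 + d*(2 - w) + 2*w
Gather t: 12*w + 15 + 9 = 12*w + 24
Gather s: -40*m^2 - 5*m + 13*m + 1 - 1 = -40*m^2 + 8*m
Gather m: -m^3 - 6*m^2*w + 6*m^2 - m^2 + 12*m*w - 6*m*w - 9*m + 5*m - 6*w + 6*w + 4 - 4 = -m^3 + m^2*(5 - 6*w) + m*(6*w - 4)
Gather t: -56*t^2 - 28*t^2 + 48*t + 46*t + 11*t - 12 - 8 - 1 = -84*t^2 + 105*t - 21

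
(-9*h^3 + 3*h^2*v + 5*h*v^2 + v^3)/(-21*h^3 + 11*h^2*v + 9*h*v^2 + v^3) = (3*h + v)/(7*h + v)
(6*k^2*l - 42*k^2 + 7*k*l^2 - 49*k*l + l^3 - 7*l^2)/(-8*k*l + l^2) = (-6*k^2*l + 42*k^2 - 7*k*l^2 + 49*k*l - l^3 + 7*l^2)/(l*(8*k - l))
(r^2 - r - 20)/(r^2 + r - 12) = (r - 5)/(r - 3)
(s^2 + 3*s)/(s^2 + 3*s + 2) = s*(s + 3)/(s^2 + 3*s + 2)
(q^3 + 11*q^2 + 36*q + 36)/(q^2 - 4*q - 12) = (q^2 + 9*q + 18)/(q - 6)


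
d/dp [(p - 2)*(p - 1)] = 2*p - 3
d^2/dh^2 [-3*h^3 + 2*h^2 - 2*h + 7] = 4 - 18*h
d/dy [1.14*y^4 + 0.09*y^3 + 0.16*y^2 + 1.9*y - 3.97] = 4.56*y^3 + 0.27*y^2 + 0.32*y + 1.9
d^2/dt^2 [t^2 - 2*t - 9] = 2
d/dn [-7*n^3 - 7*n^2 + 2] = 7*n*(-3*n - 2)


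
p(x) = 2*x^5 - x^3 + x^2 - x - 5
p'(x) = 10*x^4 - 3*x^2 + 2*x - 1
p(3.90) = 1751.47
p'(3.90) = 2274.61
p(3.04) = 492.38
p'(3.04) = 831.43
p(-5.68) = -11608.00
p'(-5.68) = 10299.48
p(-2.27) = -106.43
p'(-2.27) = 244.53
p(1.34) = 1.69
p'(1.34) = 28.53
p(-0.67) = -3.85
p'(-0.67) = -1.67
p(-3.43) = -898.96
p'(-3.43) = 1340.97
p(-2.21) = -92.55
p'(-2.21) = 218.47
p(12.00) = 496063.00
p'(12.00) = 206951.00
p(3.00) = 460.00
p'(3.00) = 788.00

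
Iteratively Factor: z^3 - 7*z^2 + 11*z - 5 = (z - 1)*(z^2 - 6*z + 5) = (z - 1)^2*(z - 5)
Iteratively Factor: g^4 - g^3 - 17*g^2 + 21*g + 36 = (g + 4)*(g^3 - 5*g^2 + 3*g + 9) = (g + 1)*(g + 4)*(g^2 - 6*g + 9) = (g - 3)*(g + 1)*(g + 4)*(g - 3)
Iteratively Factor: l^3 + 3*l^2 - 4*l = (l + 4)*(l^2 - l) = l*(l + 4)*(l - 1)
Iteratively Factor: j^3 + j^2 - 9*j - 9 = (j - 3)*(j^2 + 4*j + 3) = (j - 3)*(j + 1)*(j + 3)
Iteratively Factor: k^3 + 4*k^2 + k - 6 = (k - 1)*(k^2 + 5*k + 6) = (k - 1)*(k + 2)*(k + 3)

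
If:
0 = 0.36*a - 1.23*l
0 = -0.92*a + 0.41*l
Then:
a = 0.00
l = 0.00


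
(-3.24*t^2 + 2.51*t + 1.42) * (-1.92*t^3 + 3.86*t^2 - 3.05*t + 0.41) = 6.2208*t^5 - 17.3256*t^4 + 16.8442*t^3 - 3.5027*t^2 - 3.3019*t + 0.5822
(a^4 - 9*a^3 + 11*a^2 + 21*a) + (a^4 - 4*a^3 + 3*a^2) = 2*a^4 - 13*a^3 + 14*a^2 + 21*a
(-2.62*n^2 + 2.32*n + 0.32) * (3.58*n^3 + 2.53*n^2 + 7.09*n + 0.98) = -9.3796*n^5 + 1.677*n^4 - 11.5606*n^3 + 14.6908*n^2 + 4.5424*n + 0.3136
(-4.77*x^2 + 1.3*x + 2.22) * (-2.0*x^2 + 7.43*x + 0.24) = 9.54*x^4 - 38.0411*x^3 + 4.0742*x^2 + 16.8066*x + 0.5328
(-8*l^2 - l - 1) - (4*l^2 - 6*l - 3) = -12*l^2 + 5*l + 2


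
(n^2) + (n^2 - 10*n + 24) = 2*n^2 - 10*n + 24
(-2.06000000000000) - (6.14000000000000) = -8.20000000000000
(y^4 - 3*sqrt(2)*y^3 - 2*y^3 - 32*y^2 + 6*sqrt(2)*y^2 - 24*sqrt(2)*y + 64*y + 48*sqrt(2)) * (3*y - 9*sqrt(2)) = 3*y^5 - 18*sqrt(2)*y^4 - 6*y^4 - 42*y^3 + 36*sqrt(2)*y^3 + 84*y^2 + 216*sqrt(2)*y^2 - 432*sqrt(2)*y + 432*y - 864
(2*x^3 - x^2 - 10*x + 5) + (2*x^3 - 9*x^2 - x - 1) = 4*x^3 - 10*x^2 - 11*x + 4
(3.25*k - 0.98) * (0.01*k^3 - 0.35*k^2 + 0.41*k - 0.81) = 0.0325*k^4 - 1.1473*k^3 + 1.6755*k^2 - 3.0343*k + 0.7938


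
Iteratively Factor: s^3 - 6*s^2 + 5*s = (s - 5)*(s^2 - s) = (s - 5)*(s - 1)*(s)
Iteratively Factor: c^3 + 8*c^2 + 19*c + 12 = (c + 1)*(c^2 + 7*c + 12) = (c + 1)*(c + 3)*(c + 4)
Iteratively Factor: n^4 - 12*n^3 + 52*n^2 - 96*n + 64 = (n - 2)*(n^3 - 10*n^2 + 32*n - 32) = (n - 4)*(n - 2)*(n^2 - 6*n + 8) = (n - 4)*(n - 2)^2*(n - 4)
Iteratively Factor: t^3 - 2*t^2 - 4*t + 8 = (t - 2)*(t^2 - 4) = (t - 2)*(t + 2)*(t - 2)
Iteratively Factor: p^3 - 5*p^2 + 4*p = (p)*(p^2 - 5*p + 4) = p*(p - 1)*(p - 4)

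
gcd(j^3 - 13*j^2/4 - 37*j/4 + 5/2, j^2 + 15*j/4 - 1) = j - 1/4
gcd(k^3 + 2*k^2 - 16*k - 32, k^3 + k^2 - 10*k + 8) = k + 4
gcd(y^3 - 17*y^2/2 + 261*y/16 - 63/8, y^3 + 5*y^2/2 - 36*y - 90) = y - 6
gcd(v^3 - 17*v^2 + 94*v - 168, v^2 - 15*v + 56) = v - 7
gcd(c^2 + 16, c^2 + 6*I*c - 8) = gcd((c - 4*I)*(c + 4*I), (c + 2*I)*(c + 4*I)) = c + 4*I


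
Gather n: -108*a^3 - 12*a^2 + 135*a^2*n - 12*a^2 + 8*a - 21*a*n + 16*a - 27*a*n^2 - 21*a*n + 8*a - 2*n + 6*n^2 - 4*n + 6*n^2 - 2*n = -108*a^3 - 24*a^2 + 32*a + n^2*(12 - 27*a) + n*(135*a^2 - 42*a - 8)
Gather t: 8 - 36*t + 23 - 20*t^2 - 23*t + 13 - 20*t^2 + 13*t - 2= -40*t^2 - 46*t + 42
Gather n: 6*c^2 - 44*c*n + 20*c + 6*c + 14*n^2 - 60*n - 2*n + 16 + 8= 6*c^2 + 26*c + 14*n^2 + n*(-44*c - 62) + 24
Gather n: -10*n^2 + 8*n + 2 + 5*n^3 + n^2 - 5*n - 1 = 5*n^3 - 9*n^2 + 3*n + 1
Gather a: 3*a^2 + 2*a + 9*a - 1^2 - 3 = 3*a^2 + 11*a - 4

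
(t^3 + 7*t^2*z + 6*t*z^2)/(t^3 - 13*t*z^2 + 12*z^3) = t*(t^2 + 7*t*z + 6*z^2)/(t^3 - 13*t*z^2 + 12*z^3)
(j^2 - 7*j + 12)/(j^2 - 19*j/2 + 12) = 2*(j^2 - 7*j + 12)/(2*j^2 - 19*j + 24)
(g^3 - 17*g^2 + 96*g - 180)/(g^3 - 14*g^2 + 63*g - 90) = (g - 6)/(g - 3)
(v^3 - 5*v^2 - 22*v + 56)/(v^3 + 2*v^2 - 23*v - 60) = (v^2 - 9*v + 14)/(v^2 - 2*v - 15)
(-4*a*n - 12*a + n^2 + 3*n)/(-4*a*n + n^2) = (n + 3)/n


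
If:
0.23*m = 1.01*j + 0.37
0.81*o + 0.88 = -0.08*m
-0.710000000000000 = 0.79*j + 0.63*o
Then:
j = 0.14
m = 2.24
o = -1.31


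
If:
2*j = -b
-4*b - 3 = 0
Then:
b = -3/4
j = 3/8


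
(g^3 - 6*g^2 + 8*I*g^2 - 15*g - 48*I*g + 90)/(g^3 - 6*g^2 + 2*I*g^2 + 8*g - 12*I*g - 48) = (g^2 + 8*I*g - 15)/(g^2 + 2*I*g + 8)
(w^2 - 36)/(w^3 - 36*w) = 1/w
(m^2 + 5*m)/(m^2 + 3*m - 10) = m/(m - 2)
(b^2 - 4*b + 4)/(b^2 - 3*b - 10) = (-b^2 + 4*b - 4)/(-b^2 + 3*b + 10)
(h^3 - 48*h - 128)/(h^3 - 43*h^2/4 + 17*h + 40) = 4*(h^2 + 8*h + 16)/(4*h^2 - 11*h - 20)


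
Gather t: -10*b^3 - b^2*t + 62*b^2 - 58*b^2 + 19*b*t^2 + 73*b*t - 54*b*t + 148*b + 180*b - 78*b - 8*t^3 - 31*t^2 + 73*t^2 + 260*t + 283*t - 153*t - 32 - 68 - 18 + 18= -10*b^3 + 4*b^2 + 250*b - 8*t^3 + t^2*(19*b + 42) + t*(-b^2 + 19*b + 390) - 100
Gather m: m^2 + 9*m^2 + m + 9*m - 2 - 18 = 10*m^2 + 10*m - 20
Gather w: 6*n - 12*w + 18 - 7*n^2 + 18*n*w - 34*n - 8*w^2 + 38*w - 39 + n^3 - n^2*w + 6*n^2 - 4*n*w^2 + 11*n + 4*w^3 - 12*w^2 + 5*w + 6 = n^3 - n^2 - 17*n + 4*w^3 + w^2*(-4*n - 20) + w*(-n^2 + 18*n + 31) - 15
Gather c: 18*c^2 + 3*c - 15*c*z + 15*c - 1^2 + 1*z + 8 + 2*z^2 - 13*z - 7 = 18*c^2 + c*(18 - 15*z) + 2*z^2 - 12*z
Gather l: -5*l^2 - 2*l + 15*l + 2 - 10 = -5*l^2 + 13*l - 8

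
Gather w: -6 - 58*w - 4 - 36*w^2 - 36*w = -36*w^2 - 94*w - 10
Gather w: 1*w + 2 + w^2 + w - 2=w^2 + 2*w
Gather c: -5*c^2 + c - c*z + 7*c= -5*c^2 + c*(8 - z)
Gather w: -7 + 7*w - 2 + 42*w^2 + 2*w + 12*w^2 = 54*w^2 + 9*w - 9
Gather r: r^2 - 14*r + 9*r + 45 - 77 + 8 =r^2 - 5*r - 24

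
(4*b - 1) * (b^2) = 4*b^3 - b^2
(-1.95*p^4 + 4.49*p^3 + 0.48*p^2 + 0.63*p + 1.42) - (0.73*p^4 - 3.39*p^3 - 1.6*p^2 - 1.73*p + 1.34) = -2.68*p^4 + 7.88*p^3 + 2.08*p^2 + 2.36*p + 0.0799999999999998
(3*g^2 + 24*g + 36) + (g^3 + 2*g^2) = g^3 + 5*g^2 + 24*g + 36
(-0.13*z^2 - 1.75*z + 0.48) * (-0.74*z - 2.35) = 0.0962*z^3 + 1.6005*z^2 + 3.7573*z - 1.128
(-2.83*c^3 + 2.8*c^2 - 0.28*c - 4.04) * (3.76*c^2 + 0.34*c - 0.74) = -10.6408*c^5 + 9.5658*c^4 + 1.9934*c^3 - 17.3576*c^2 - 1.1664*c + 2.9896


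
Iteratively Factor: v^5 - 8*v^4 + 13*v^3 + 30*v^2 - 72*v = (v + 2)*(v^4 - 10*v^3 + 33*v^2 - 36*v) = (v - 4)*(v + 2)*(v^3 - 6*v^2 + 9*v) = (v - 4)*(v - 3)*(v + 2)*(v^2 - 3*v) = (v - 4)*(v - 3)^2*(v + 2)*(v)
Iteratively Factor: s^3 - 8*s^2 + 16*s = (s - 4)*(s^2 - 4*s) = s*(s - 4)*(s - 4)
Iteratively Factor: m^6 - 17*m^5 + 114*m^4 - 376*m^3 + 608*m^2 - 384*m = (m - 4)*(m^5 - 13*m^4 + 62*m^3 - 128*m^2 + 96*m) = (m - 4)^2*(m^4 - 9*m^3 + 26*m^2 - 24*m) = m*(m - 4)^2*(m^3 - 9*m^2 + 26*m - 24) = m*(m - 4)^2*(m - 2)*(m^2 - 7*m + 12) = m*(m - 4)^2*(m - 3)*(m - 2)*(m - 4)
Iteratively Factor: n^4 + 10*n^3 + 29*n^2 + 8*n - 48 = (n + 4)*(n^3 + 6*n^2 + 5*n - 12) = (n + 4)^2*(n^2 + 2*n - 3) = (n - 1)*(n + 4)^2*(n + 3)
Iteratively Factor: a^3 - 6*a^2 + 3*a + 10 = (a - 5)*(a^2 - a - 2) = (a - 5)*(a + 1)*(a - 2)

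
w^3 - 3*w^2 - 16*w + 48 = (w - 4)*(w - 3)*(w + 4)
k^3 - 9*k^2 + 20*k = k*(k - 5)*(k - 4)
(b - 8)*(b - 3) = b^2 - 11*b + 24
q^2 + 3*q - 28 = (q - 4)*(q + 7)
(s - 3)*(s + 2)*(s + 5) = s^3 + 4*s^2 - 11*s - 30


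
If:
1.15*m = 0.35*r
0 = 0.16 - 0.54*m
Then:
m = 0.30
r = 0.97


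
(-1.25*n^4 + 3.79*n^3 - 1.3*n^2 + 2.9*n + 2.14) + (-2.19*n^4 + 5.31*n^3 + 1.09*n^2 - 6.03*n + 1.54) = -3.44*n^4 + 9.1*n^3 - 0.21*n^2 - 3.13*n + 3.68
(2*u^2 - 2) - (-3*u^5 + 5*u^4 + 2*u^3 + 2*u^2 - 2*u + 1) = 3*u^5 - 5*u^4 - 2*u^3 + 2*u - 3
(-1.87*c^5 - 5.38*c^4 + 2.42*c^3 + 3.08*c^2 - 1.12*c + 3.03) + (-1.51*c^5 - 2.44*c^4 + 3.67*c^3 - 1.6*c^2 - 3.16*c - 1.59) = -3.38*c^5 - 7.82*c^4 + 6.09*c^3 + 1.48*c^2 - 4.28*c + 1.44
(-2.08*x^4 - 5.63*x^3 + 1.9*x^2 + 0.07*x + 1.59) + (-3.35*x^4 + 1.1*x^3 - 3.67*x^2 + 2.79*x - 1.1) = -5.43*x^4 - 4.53*x^3 - 1.77*x^2 + 2.86*x + 0.49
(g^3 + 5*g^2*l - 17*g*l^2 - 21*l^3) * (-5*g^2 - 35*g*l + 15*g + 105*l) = -5*g^5 - 60*g^4*l + 15*g^4 - 90*g^3*l^2 + 180*g^3*l + 700*g^2*l^3 + 270*g^2*l^2 + 735*g*l^4 - 2100*g*l^3 - 2205*l^4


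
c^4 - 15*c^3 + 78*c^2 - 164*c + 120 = (c - 6)*(c - 5)*(c - 2)^2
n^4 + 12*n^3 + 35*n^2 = n^2*(n + 5)*(n + 7)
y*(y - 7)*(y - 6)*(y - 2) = y^4 - 15*y^3 + 68*y^2 - 84*y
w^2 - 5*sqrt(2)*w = w*(w - 5*sqrt(2))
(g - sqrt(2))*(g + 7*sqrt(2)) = g^2 + 6*sqrt(2)*g - 14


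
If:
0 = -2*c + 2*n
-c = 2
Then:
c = -2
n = -2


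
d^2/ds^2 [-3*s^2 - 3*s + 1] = -6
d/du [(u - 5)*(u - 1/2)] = 2*u - 11/2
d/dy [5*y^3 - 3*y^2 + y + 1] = 15*y^2 - 6*y + 1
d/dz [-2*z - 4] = -2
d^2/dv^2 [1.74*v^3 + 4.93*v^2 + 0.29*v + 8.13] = 10.44*v + 9.86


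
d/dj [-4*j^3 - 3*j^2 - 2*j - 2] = -12*j^2 - 6*j - 2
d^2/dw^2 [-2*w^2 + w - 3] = -4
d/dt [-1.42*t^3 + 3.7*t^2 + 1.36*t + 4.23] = -4.26*t^2 + 7.4*t + 1.36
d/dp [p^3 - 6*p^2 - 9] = 3*p*(p - 4)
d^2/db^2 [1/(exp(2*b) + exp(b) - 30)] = (2*(2*exp(b) + 1)^2*exp(b) - (4*exp(b) + 1)*(exp(2*b) + exp(b) - 30))*exp(b)/(exp(2*b) + exp(b) - 30)^3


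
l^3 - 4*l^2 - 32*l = l*(l - 8)*(l + 4)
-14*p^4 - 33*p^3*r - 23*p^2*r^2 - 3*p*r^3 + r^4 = (-7*p + r)*(p + r)^2*(2*p + r)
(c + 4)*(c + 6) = c^2 + 10*c + 24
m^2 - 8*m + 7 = (m - 7)*(m - 1)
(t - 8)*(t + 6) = t^2 - 2*t - 48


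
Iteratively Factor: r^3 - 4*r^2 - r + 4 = (r - 1)*(r^2 - 3*r - 4) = (r - 4)*(r - 1)*(r + 1)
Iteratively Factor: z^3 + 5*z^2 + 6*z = (z + 3)*(z^2 + 2*z) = z*(z + 3)*(z + 2)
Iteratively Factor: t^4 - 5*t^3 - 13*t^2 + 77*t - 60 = (t - 1)*(t^3 - 4*t^2 - 17*t + 60) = (t - 3)*(t - 1)*(t^2 - t - 20) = (t - 3)*(t - 1)*(t + 4)*(t - 5)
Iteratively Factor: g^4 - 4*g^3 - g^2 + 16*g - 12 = (g - 3)*(g^3 - g^2 - 4*g + 4) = (g - 3)*(g - 1)*(g^2 - 4) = (g - 3)*(g - 1)*(g + 2)*(g - 2)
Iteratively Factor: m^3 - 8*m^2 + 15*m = (m - 5)*(m^2 - 3*m) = m*(m - 5)*(m - 3)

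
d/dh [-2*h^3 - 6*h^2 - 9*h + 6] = -6*h^2 - 12*h - 9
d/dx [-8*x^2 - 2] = -16*x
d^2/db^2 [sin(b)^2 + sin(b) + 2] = -sin(b) + 2*cos(2*b)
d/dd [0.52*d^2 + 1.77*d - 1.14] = 1.04*d + 1.77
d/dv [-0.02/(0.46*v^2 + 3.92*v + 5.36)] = (0.0184*v + 0.0784)/(0.46*v^2 + 3.92*v + 5.36)^2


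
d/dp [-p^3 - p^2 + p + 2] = -3*p^2 - 2*p + 1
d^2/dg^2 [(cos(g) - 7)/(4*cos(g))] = 7*(cos(g)^2 - 2)/(4*cos(g)^3)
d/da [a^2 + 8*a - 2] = 2*a + 8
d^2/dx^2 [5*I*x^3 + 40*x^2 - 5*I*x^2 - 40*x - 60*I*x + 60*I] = 30*I*x + 80 - 10*I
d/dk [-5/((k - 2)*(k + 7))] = 5*(2*k + 5)/((k - 2)^2*(k + 7)^2)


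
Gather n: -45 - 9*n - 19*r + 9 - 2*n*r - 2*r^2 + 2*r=n*(-2*r - 9) - 2*r^2 - 17*r - 36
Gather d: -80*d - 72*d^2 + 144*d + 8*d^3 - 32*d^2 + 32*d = 8*d^3 - 104*d^2 + 96*d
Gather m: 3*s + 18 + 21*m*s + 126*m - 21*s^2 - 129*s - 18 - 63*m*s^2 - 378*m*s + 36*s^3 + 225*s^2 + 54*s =m*(-63*s^2 - 357*s + 126) + 36*s^3 + 204*s^2 - 72*s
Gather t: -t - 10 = -t - 10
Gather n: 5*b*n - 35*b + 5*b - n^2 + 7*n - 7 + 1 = -30*b - n^2 + n*(5*b + 7) - 6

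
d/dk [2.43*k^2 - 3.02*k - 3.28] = 4.86*k - 3.02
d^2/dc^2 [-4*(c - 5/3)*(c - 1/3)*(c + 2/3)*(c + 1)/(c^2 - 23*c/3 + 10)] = 8*(-9*c^3 + 162*c^2 - 972*c - 436)/(9*(c^3 - 18*c^2 + 108*c - 216))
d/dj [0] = 0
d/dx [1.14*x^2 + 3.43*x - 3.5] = 2.28*x + 3.43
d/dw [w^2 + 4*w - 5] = 2*w + 4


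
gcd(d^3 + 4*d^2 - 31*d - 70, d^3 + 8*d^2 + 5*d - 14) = d^2 + 9*d + 14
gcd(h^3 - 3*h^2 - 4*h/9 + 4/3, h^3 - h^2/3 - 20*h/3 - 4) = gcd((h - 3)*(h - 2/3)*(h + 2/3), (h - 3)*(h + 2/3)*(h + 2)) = h^2 - 7*h/3 - 2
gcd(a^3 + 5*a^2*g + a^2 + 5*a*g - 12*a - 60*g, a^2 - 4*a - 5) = 1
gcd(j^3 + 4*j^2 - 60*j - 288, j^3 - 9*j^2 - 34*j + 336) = j^2 - 2*j - 48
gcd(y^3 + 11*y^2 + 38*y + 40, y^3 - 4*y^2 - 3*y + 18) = y + 2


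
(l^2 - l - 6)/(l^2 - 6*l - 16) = (l - 3)/(l - 8)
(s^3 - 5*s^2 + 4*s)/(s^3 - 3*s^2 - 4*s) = (s - 1)/(s + 1)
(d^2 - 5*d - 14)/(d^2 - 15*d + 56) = (d + 2)/(d - 8)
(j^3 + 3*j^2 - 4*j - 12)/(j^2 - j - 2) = (j^2 + 5*j + 6)/(j + 1)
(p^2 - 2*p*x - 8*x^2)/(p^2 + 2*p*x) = (p - 4*x)/p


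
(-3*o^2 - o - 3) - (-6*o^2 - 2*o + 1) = 3*o^2 + o - 4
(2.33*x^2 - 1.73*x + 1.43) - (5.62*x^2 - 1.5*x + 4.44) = -3.29*x^2 - 0.23*x - 3.01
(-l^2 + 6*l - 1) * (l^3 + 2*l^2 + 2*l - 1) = -l^5 + 4*l^4 + 9*l^3 + 11*l^2 - 8*l + 1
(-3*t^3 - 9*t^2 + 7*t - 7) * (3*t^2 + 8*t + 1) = -9*t^5 - 51*t^4 - 54*t^3 + 26*t^2 - 49*t - 7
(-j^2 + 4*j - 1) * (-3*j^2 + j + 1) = 3*j^4 - 13*j^3 + 6*j^2 + 3*j - 1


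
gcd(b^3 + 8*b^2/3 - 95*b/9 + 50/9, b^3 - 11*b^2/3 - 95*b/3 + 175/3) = b^2 + 10*b/3 - 25/3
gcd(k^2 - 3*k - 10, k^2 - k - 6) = k + 2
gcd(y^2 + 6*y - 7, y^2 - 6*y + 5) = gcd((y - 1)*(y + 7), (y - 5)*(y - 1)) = y - 1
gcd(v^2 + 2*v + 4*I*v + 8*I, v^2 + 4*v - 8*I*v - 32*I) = 1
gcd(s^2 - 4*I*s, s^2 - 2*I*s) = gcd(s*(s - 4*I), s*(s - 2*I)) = s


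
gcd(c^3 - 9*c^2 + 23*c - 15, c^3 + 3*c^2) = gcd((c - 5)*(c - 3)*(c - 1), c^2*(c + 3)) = 1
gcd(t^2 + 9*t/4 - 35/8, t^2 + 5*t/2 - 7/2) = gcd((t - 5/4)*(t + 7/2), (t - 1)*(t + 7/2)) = t + 7/2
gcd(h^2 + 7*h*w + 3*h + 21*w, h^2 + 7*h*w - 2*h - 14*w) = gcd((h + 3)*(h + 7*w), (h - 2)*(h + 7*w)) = h + 7*w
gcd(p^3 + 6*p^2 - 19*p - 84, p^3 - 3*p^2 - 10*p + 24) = p^2 - p - 12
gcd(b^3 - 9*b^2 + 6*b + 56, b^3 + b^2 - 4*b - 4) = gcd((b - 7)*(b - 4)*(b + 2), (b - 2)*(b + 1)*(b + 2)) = b + 2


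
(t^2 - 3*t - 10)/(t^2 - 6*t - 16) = (t - 5)/(t - 8)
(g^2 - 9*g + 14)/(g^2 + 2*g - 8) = (g - 7)/(g + 4)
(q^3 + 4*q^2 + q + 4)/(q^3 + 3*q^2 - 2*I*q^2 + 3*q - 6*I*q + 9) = (q^2 + q*(4 - I) - 4*I)/(q^2 + 3*q*(1 - I) - 9*I)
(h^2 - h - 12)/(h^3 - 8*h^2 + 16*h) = (h + 3)/(h*(h - 4))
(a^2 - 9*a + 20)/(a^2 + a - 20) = (a - 5)/(a + 5)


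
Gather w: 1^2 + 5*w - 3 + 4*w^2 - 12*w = 4*w^2 - 7*w - 2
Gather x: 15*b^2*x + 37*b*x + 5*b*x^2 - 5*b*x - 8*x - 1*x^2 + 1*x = x^2*(5*b - 1) + x*(15*b^2 + 32*b - 7)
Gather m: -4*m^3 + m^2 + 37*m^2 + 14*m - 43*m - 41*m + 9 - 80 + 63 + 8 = -4*m^3 + 38*m^2 - 70*m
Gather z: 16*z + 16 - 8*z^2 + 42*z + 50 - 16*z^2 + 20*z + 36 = -24*z^2 + 78*z + 102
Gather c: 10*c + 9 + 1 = 10*c + 10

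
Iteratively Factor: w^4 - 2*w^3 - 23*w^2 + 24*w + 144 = (w - 4)*(w^3 + 2*w^2 - 15*w - 36) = (w - 4)*(w + 3)*(w^2 - w - 12) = (w - 4)^2*(w + 3)*(w + 3)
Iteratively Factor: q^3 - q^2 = (q - 1)*(q^2) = q*(q - 1)*(q)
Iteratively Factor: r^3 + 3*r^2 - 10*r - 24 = (r - 3)*(r^2 + 6*r + 8) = (r - 3)*(r + 4)*(r + 2)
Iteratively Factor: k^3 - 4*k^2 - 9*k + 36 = (k - 4)*(k^2 - 9) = (k - 4)*(k + 3)*(k - 3)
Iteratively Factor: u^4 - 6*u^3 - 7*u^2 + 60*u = (u + 3)*(u^3 - 9*u^2 + 20*u) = u*(u + 3)*(u^2 - 9*u + 20) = u*(u - 5)*(u + 3)*(u - 4)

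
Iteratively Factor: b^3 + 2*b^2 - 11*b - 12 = (b + 1)*(b^2 + b - 12) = (b + 1)*(b + 4)*(b - 3)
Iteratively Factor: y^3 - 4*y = (y - 2)*(y^2 + 2*y) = y*(y - 2)*(y + 2)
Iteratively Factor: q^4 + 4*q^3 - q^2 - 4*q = (q)*(q^3 + 4*q^2 - q - 4) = q*(q - 1)*(q^2 + 5*q + 4) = q*(q - 1)*(q + 4)*(q + 1)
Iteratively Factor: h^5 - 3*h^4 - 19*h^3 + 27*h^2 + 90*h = (h + 2)*(h^4 - 5*h^3 - 9*h^2 + 45*h) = (h - 3)*(h + 2)*(h^3 - 2*h^2 - 15*h) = (h - 3)*(h + 2)*(h + 3)*(h^2 - 5*h) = h*(h - 3)*(h + 2)*(h + 3)*(h - 5)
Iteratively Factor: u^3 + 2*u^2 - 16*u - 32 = (u + 2)*(u^2 - 16) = (u + 2)*(u + 4)*(u - 4)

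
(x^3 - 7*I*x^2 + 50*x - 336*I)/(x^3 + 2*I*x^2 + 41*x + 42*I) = (x - 8*I)/(x + I)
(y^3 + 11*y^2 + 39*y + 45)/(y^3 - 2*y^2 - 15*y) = (y^2 + 8*y + 15)/(y*(y - 5))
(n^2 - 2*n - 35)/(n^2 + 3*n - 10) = (n - 7)/(n - 2)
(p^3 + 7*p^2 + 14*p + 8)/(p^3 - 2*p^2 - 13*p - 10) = (p + 4)/(p - 5)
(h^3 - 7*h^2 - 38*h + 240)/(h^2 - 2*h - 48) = h - 5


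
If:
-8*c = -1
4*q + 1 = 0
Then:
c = 1/8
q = -1/4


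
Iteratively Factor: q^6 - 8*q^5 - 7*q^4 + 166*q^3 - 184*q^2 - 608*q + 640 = (q + 2)*(q^5 - 10*q^4 + 13*q^3 + 140*q^2 - 464*q + 320) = (q - 4)*(q + 2)*(q^4 - 6*q^3 - 11*q^2 + 96*q - 80) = (q - 4)^2*(q + 2)*(q^3 - 2*q^2 - 19*q + 20) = (q - 4)^2*(q - 1)*(q + 2)*(q^2 - q - 20) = (q - 4)^2*(q - 1)*(q + 2)*(q + 4)*(q - 5)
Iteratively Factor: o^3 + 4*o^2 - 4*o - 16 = (o + 4)*(o^2 - 4) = (o + 2)*(o + 4)*(o - 2)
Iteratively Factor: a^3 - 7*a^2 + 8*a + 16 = (a + 1)*(a^2 - 8*a + 16) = (a - 4)*(a + 1)*(a - 4)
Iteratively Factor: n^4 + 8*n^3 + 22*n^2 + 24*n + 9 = (n + 3)*(n^3 + 5*n^2 + 7*n + 3) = (n + 3)^2*(n^2 + 2*n + 1) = (n + 1)*(n + 3)^2*(n + 1)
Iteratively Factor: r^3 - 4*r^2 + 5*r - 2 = (r - 1)*(r^2 - 3*r + 2) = (r - 2)*(r - 1)*(r - 1)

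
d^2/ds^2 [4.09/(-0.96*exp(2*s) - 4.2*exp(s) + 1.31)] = (-4.09*(1.92*exp(s) + 4.2)*(3.84*exp(s) + 8.4)*exp(s) + (15.7056*exp(s) + 17.178)*(0.96*exp(2*s) + 4.2*exp(s) - 1.31))*exp(s)/(0.96*exp(2*s) + 4.2*exp(s) - 1.31)^3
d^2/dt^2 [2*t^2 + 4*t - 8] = 4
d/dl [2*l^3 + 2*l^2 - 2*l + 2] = 6*l^2 + 4*l - 2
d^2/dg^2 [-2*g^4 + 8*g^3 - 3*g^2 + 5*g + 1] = -24*g^2 + 48*g - 6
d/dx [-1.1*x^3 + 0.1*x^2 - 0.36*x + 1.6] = -3.3*x^2 + 0.2*x - 0.36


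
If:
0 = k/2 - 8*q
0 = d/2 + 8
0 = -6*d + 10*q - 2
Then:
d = -16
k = -752/5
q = -47/5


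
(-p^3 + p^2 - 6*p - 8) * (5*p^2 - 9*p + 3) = -5*p^5 + 14*p^4 - 42*p^3 + 17*p^2 + 54*p - 24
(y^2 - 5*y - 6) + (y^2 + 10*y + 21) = 2*y^2 + 5*y + 15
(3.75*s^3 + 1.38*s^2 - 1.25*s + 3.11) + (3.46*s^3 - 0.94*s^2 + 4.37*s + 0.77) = 7.21*s^3 + 0.44*s^2 + 3.12*s + 3.88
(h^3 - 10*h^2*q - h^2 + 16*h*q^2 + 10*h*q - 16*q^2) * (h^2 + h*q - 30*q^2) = h^5 - 9*h^4*q - h^4 - 24*h^3*q^2 + 9*h^3*q + 316*h^2*q^3 + 24*h^2*q^2 - 480*h*q^4 - 316*h*q^3 + 480*q^4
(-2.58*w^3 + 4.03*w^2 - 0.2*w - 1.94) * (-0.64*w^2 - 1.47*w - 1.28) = 1.6512*w^5 + 1.2134*w^4 - 2.4937*w^3 - 3.6228*w^2 + 3.1078*w + 2.4832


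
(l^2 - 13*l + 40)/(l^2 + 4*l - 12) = (l^2 - 13*l + 40)/(l^2 + 4*l - 12)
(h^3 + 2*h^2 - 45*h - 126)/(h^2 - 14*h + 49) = (h^2 + 9*h + 18)/(h - 7)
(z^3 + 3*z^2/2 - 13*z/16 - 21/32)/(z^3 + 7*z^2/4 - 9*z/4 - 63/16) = (8*z^2 - 2*z - 3)/(2*(4*z^2 - 9))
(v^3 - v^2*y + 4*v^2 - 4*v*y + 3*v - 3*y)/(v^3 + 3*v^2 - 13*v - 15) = (v^2 - v*y + 3*v - 3*y)/(v^2 + 2*v - 15)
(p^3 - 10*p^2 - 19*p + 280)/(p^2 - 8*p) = p - 2 - 35/p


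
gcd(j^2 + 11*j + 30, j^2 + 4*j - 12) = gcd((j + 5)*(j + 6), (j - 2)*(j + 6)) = j + 6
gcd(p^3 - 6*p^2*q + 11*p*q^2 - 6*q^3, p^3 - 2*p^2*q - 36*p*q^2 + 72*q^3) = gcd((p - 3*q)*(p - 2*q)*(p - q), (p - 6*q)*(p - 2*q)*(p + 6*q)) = p - 2*q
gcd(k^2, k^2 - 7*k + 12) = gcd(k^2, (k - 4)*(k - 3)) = 1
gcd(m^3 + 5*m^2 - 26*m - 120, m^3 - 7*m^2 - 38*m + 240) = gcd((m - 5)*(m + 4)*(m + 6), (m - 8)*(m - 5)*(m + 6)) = m^2 + m - 30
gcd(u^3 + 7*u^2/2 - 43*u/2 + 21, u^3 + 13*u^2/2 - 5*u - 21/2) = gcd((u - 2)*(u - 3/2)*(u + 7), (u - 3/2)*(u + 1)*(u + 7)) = u^2 + 11*u/2 - 21/2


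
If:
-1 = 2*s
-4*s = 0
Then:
No Solution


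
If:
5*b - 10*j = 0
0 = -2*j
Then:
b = 0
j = 0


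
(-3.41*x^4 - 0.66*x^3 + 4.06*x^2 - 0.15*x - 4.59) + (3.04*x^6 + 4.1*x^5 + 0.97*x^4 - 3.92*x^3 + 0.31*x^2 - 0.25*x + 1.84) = 3.04*x^6 + 4.1*x^5 - 2.44*x^4 - 4.58*x^3 + 4.37*x^2 - 0.4*x - 2.75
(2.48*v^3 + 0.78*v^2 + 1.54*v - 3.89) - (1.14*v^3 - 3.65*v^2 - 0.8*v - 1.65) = 1.34*v^3 + 4.43*v^2 + 2.34*v - 2.24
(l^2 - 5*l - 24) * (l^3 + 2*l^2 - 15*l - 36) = l^5 - 3*l^4 - 49*l^3 - 9*l^2 + 540*l + 864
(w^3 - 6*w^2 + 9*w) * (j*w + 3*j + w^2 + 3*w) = j*w^4 - 3*j*w^3 - 9*j*w^2 + 27*j*w + w^5 - 3*w^4 - 9*w^3 + 27*w^2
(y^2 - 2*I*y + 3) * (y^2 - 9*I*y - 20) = y^4 - 11*I*y^3 - 35*y^2 + 13*I*y - 60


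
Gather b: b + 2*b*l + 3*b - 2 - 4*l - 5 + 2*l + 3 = b*(2*l + 4) - 2*l - 4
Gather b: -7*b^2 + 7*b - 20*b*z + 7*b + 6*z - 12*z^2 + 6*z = -7*b^2 + b*(14 - 20*z) - 12*z^2 + 12*z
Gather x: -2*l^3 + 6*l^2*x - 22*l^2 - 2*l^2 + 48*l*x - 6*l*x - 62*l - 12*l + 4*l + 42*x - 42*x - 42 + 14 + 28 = -2*l^3 - 24*l^2 - 70*l + x*(6*l^2 + 42*l)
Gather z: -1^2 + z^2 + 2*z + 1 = z^2 + 2*z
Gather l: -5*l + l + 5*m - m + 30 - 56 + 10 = -4*l + 4*m - 16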